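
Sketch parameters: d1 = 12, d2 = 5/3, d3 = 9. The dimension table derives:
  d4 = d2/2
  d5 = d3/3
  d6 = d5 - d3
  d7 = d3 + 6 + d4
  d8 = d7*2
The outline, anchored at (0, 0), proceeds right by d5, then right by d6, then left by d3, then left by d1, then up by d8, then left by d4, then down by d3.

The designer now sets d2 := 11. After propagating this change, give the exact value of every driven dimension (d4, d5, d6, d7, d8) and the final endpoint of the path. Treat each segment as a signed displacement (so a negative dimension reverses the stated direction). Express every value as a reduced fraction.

Apply edit: d2 := 11
  d4 = d2/2 = 11/2
  d5 = d3/3 = 3
  d6 = d5 - d3 = -6
  d7 = d3 + 6 + d4 = 41/2
  d8 = d7*2 = 41
Walk from origin (0, 0):
  seg 1: right by d5 = 3 → (3, 0)
  seg 2: right by d6 = -6 → (-3, 0)
  seg 3: left by d3 = 9 → (-12, 0)
  seg 4: left by d1 = 12 → (-24, 0)
  seg 5: up by d8 = 41 → (-24, 41)
  seg 6: left by d4 = 11/2 → (-59/2, 41)
  seg 7: down by d3 = 9 → (-59/2, 32)

d4 = 11/2
d5 = 3
d6 = -6
d7 = 41/2
d8 = 41
endpoint = (-59/2, 32)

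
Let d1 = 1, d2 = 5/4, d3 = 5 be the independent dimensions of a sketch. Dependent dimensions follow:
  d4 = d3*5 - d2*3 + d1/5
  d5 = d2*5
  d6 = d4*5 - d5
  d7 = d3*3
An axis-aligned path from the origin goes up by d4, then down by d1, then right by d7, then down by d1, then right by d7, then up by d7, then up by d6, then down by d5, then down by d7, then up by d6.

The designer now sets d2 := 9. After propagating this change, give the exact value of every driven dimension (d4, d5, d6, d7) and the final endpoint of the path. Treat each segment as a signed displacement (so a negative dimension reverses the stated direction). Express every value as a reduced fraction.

d4 = -9/5
d5 = 45
d6 = -54
d7 = 15
endpoint = (30, -784/5)

Apply edit: d2 := 9
  d4 = d3*5 - d2*3 + d1/5 = -9/5
  d5 = d2*5 = 45
  d6 = d4*5 - d5 = -54
  d7 = d3*3 = 15
Walk from origin (0, 0):
  seg 1: up by d4 = -9/5 → (0, -9/5)
  seg 2: down by d1 = 1 → (0, -14/5)
  seg 3: right by d7 = 15 → (15, -14/5)
  seg 4: down by d1 = 1 → (15, -19/5)
  seg 5: right by d7 = 15 → (30, -19/5)
  seg 6: up by d7 = 15 → (30, 56/5)
  seg 7: up by d6 = -54 → (30, -214/5)
  seg 8: down by d5 = 45 → (30, -439/5)
  seg 9: down by d7 = 15 → (30, -514/5)
  seg 10: up by d6 = -54 → (30, -784/5)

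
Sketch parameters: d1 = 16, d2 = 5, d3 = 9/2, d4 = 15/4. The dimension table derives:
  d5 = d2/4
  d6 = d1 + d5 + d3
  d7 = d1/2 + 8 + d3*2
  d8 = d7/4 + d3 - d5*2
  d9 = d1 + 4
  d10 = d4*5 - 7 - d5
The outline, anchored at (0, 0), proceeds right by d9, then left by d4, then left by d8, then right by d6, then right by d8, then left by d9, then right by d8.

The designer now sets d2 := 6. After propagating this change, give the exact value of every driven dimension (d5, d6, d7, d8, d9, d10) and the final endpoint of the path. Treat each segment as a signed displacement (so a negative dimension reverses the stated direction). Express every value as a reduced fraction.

d5 = 3/2
d6 = 22
d7 = 25
d8 = 31/4
d9 = 20
d10 = 41/4
endpoint = (26, 0)

Apply edit: d2 := 6
  d5 = d2/4 = 3/2
  d6 = d1 + d5 + d3 = 22
  d7 = d1/2 + 8 + d3*2 = 25
  d8 = d7/4 + d3 - d5*2 = 31/4
  d9 = d1 + 4 = 20
  d10 = d4*5 - 7 - d5 = 41/4
Walk from origin (0, 0):
  seg 1: right by d9 = 20 → (20, 0)
  seg 2: left by d4 = 15/4 → (65/4, 0)
  seg 3: left by d8 = 31/4 → (17/2, 0)
  seg 4: right by d6 = 22 → (61/2, 0)
  seg 5: right by d8 = 31/4 → (153/4, 0)
  seg 6: left by d9 = 20 → (73/4, 0)
  seg 7: right by d8 = 31/4 → (26, 0)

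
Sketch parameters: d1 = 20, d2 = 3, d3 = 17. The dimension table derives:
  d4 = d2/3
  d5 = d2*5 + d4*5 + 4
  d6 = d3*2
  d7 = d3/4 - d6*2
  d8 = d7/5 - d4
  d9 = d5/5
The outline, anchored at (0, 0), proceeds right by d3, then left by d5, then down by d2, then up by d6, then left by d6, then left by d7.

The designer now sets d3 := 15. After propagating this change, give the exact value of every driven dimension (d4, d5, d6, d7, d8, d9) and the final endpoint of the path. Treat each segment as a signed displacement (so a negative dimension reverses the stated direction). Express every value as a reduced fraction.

Apply edit: d3 := 15
  d4 = d2/3 = 1
  d5 = d2*5 + d4*5 + 4 = 24
  d6 = d3*2 = 30
  d7 = d3/4 - d6*2 = -225/4
  d8 = d7/5 - d4 = -49/4
  d9 = d5/5 = 24/5
Walk from origin (0, 0):
  seg 1: right by d3 = 15 → (15, 0)
  seg 2: left by d5 = 24 → (-9, 0)
  seg 3: down by d2 = 3 → (-9, -3)
  seg 4: up by d6 = 30 → (-9, 27)
  seg 5: left by d6 = 30 → (-39, 27)
  seg 6: left by d7 = -225/4 → (69/4, 27)

d4 = 1
d5 = 24
d6 = 30
d7 = -225/4
d8 = -49/4
d9 = 24/5
endpoint = (69/4, 27)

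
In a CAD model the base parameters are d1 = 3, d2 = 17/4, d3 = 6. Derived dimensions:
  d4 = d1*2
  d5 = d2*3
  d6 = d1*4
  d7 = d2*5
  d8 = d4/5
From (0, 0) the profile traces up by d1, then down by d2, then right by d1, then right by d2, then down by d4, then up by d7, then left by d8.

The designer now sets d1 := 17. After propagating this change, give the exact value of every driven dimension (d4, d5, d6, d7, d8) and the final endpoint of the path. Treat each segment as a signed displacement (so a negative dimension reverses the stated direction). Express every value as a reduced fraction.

d4 = 34
d5 = 51/4
d6 = 68
d7 = 85/4
d8 = 34/5
endpoint = (289/20, 0)

Apply edit: d1 := 17
  d4 = d1*2 = 34
  d5 = d2*3 = 51/4
  d6 = d1*4 = 68
  d7 = d2*5 = 85/4
  d8 = d4/5 = 34/5
Walk from origin (0, 0):
  seg 1: up by d1 = 17 → (0, 17)
  seg 2: down by d2 = 17/4 → (0, 51/4)
  seg 3: right by d1 = 17 → (17, 51/4)
  seg 4: right by d2 = 17/4 → (85/4, 51/4)
  seg 5: down by d4 = 34 → (85/4, -85/4)
  seg 6: up by d7 = 85/4 → (85/4, 0)
  seg 7: left by d8 = 34/5 → (289/20, 0)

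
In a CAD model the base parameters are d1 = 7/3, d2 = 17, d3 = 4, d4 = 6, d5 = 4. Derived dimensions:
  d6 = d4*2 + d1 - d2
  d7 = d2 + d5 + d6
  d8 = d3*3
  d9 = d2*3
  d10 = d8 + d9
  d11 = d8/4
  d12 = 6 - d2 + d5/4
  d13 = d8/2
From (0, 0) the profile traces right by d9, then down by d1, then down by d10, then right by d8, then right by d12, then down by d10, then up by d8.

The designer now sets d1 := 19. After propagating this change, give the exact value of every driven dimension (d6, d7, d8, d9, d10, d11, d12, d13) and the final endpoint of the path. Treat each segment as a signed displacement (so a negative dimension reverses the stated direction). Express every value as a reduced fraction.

Apply edit: d1 := 19
  d6 = d4*2 + d1 - d2 = 14
  d7 = d2 + d5 + d6 = 35
  d8 = d3*3 = 12
  d9 = d2*3 = 51
  d10 = d8 + d9 = 63
  d11 = d8/4 = 3
  d12 = 6 - d2 + d5/4 = -10
  d13 = d8/2 = 6
Walk from origin (0, 0):
  seg 1: right by d9 = 51 → (51, 0)
  seg 2: down by d1 = 19 → (51, -19)
  seg 3: down by d10 = 63 → (51, -82)
  seg 4: right by d8 = 12 → (63, -82)
  seg 5: right by d12 = -10 → (53, -82)
  seg 6: down by d10 = 63 → (53, -145)
  seg 7: up by d8 = 12 → (53, -133)

d6 = 14
d7 = 35
d8 = 12
d9 = 51
d10 = 63
d11 = 3
d12 = -10
d13 = 6
endpoint = (53, -133)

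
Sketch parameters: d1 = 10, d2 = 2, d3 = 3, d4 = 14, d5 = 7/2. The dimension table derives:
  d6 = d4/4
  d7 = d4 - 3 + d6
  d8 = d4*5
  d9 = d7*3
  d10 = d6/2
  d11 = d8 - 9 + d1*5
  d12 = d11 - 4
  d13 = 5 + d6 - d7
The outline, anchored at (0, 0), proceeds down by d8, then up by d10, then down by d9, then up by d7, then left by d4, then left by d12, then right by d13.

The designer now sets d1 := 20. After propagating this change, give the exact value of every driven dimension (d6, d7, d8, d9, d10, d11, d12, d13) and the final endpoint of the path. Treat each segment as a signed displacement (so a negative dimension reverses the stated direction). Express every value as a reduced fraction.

Apply edit: d1 := 20
  d6 = d4/4 = 7/2
  d7 = d4 - 3 + d6 = 29/2
  d8 = d4*5 = 70
  d9 = d7*3 = 87/2
  d10 = d6/2 = 7/4
  d11 = d8 - 9 + d1*5 = 161
  d12 = d11 - 4 = 157
  d13 = 5 + d6 - d7 = -6
Walk from origin (0, 0):
  seg 1: down by d8 = 70 → (0, -70)
  seg 2: up by d10 = 7/4 → (0, -273/4)
  seg 3: down by d9 = 87/2 → (0, -447/4)
  seg 4: up by d7 = 29/2 → (0, -389/4)
  seg 5: left by d4 = 14 → (-14, -389/4)
  seg 6: left by d12 = 157 → (-171, -389/4)
  seg 7: right by d13 = -6 → (-177, -389/4)

d6 = 7/2
d7 = 29/2
d8 = 70
d9 = 87/2
d10 = 7/4
d11 = 161
d12 = 157
d13 = -6
endpoint = (-177, -389/4)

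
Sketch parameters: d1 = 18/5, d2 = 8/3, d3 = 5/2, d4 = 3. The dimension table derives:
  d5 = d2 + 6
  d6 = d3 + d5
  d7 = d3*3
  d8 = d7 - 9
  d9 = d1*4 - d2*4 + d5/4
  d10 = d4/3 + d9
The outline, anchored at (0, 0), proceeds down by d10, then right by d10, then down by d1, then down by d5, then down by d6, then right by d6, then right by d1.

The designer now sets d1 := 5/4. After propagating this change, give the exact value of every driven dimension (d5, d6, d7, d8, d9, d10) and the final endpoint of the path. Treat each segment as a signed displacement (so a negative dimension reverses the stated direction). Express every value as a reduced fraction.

Apply edit: d1 := 5/4
  d5 = d2 + 6 = 26/3
  d6 = d3 + d5 = 67/6
  d7 = d3*3 = 15/2
  d8 = d7 - 9 = -3/2
  d9 = d1*4 - d2*4 + d5/4 = -7/2
  d10 = d4/3 + d9 = -5/2
Walk from origin (0, 0):
  seg 1: down by d10 = -5/2 → (0, 5/2)
  seg 2: right by d10 = -5/2 → (-5/2, 5/2)
  seg 3: down by d1 = 5/4 → (-5/2, 5/4)
  seg 4: down by d5 = 26/3 → (-5/2, -89/12)
  seg 5: down by d6 = 67/6 → (-5/2, -223/12)
  seg 6: right by d6 = 67/6 → (26/3, -223/12)
  seg 7: right by d1 = 5/4 → (119/12, -223/12)

d5 = 26/3
d6 = 67/6
d7 = 15/2
d8 = -3/2
d9 = -7/2
d10 = -5/2
endpoint = (119/12, -223/12)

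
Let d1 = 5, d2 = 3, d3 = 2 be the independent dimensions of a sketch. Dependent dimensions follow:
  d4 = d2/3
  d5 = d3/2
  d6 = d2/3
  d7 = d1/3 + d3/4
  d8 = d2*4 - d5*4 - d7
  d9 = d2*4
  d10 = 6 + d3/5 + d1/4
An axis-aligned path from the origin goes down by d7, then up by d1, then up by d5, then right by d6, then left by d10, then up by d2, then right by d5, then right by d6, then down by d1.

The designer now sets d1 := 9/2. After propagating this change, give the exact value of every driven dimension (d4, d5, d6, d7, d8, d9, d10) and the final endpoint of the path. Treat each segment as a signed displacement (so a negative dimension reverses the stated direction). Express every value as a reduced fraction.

d4 = 1
d5 = 1
d6 = 1
d7 = 2
d8 = 6
d9 = 12
d10 = 301/40
endpoint = (-181/40, 2)

Apply edit: d1 := 9/2
  d4 = d2/3 = 1
  d5 = d3/2 = 1
  d6 = d2/3 = 1
  d7 = d1/3 + d3/4 = 2
  d8 = d2*4 - d5*4 - d7 = 6
  d9 = d2*4 = 12
  d10 = 6 + d3/5 + d1/4 = 301/40
Walk from origin (0, 0):
  seg 1: down by d7 = 2 → (0, -2)
  seg 2: up by d1 = 9/2 → (0, 5/2)
  seg 3: up by d5 = 1 → (0, 7/2)
  seg 4: right by d6 = 1 → (1, 7/2)
  seg 5: left by d10 = 301/40 → (-261/40, 7/2)
  seg 6: up by d2 = 3 → (-261/40, 13/2)
  seg 7: right by d5 = 1 → (-221/40, 13/2)
  seg 8: right by d6 = 1 → (-181/40, 13/2)
  seg 9: down by d1 = 9/2 → (-181/40, 2)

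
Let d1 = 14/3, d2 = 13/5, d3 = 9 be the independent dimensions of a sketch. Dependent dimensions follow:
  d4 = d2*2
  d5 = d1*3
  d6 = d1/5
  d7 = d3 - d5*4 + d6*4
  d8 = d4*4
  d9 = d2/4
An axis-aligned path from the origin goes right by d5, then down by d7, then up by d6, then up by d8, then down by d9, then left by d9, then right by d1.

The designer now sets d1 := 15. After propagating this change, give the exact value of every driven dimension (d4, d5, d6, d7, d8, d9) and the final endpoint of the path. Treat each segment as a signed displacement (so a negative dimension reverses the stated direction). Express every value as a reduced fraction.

d4 = 26/5
d5 = 45
d6 = 3
d7 = -159
d8 = 104/5
d9 = 13/20
endpoint = (1187/20, 3643/20)

Apply edit: d1 := 15
  d4 = d2*2 = 26/5
  d5 = d1*3 = 45
  d6 = d1/5 = 3
  d7 = d3 - d5*4 + d6*4 = -159
  d8 = d4*4 = 104/5
  d9 = d2/4 = 13/20
Walk from origin (0, 0):
  seg 1: right by d5 = 45 → (45, 0)
  seg 2: down by d7 = -159 → (45, 159)
  seg 3: up by d6 = 3 → (45, 162)
  seg 4: up by d8 = 104/5 → (45, 914/5)
  seg 5: down by d9 = 13/20 → (45, 3643/20)
  seg 6: left by d9 = 13/20 → (887/20, 3643/20)
  seg 7: right by d1 = 15 → (1187/20, 3643/20)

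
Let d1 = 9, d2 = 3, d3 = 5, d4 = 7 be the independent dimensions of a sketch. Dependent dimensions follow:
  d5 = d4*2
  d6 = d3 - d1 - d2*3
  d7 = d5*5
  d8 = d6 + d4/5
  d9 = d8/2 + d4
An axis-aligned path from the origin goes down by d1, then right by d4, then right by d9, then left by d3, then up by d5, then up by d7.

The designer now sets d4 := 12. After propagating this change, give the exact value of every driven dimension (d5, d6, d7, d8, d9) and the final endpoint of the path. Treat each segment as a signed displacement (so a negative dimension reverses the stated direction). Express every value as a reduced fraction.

d5 = 24
d6 = -13
d7 = 120
d8 = -53/5
d9 = 67/10
endpoint = (137/10, 135)

Apply edit: d4 := 12
  d5 = d4*2 = 24
  d6 = d3 - d1 - d2*3 = -13
  d7 = d5*5 = 120
  d8 = d6 + d4/5 = -53/5
  d9 = d8/2 + d4 = 67/10
Walk from origin (0, 0):
  seg 1: down by d1 = 9 → (0, -9)
  seg 2: right by d4 = 12 → (12, -9)
  seg 3: right by d9 = 67/10 → (187/10, -9)
  seg 4: left by d3 = 5 → (137/10, -9)
  seg 5: up by d5 = 24 → (137/10, 15)
  seg 6: up by d7 = 120 → (137/10, 135)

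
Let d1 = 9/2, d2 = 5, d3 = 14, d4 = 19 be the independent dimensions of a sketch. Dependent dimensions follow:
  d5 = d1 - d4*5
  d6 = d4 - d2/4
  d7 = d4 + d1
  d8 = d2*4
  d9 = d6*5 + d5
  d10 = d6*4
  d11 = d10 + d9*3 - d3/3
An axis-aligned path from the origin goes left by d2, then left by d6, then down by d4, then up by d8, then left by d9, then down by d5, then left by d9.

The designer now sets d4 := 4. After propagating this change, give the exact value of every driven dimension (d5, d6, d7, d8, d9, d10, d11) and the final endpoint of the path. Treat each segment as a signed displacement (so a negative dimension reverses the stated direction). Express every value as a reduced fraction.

d5 = -31/2
d6 = 11/4
d7 = 17/2
d8 = 20
d9 = -7/4
d10 = 11
d11 = 13/12
endpoint = (-17/4, 63/2)

Apply edit: d4 := 4
  d5 = d1 - d4*5 = -31/2
  d6 = d4 - d2/4 = 11/4
  d7 = d4 + d1 = 17/2
  d8 = d2*4 = 20
  d9 = d6*5 + d5 = -7/4
  d10 = d6*4 = 11
  d11 = d10 + d9*3 - d3/3 = 13/12
Walk from origin (0, 0):
  seg 1: left by d2 = 5 → (-5, 0)
  seg 2: left by d6 = 11/4 → (-31/4, 0)
  seg 3: down by d4 = 4 → (-31/4, -4)
  seg 4: up by d8 = 20 → (-31/4, 16)
  seg 5: left by d9 = -7/4 → (-6, 16)
  seg 6: down by d5 = -31/2 → (-6, 63/2)
  seg 7: left by d9 = -7/4 → (-17/4, 63/2)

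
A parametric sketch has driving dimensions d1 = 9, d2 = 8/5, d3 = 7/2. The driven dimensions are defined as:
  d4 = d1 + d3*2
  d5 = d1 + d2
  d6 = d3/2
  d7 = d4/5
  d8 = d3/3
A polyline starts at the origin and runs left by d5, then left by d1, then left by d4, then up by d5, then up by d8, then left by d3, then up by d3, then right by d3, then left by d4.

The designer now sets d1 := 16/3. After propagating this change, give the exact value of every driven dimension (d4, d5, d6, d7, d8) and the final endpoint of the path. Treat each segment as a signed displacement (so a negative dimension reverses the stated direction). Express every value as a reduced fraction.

Apply edit: d1 := 16/3
  d4 = d1 + d3*2 = 37/3
  d5 = d1 + d2 = 104/15
  d6 = d3/2 = 7/4
  d7 = d4/5 = 37/15
  d8 = d3/3 = 7/6
Walk from origin (0, 0):
  seg 1: left by d5 = 104/15 → (-104/15, 0)
  seg 2: left by d1 = 16/3 → (-184/15, 0)
  seg 3: left by d4 = 37/3 → (-123/5, 0)
  seg 4: up by d5 = 104/15 → (-123/5, 104/15)
  seg 5: up by d8 = 7/6 → (-123/5, 81/10)
  seg 6: left by d3 = 7/2 → (-281/10, 81/10)
  seg 7: up by d3 = 7/2 → (-281/10, 58/5)
  seg 8: right by d3 = 7/2 → (-123/5, 58/5)
  seg 9: left by d4 = 37/3 → (-554/15, 58/5)

d4 = 37/3
d5 = 104/15
d6 = 7/4
d7 = 37/15
d8 = 7/6
endpoint = (-554/15, 58/5)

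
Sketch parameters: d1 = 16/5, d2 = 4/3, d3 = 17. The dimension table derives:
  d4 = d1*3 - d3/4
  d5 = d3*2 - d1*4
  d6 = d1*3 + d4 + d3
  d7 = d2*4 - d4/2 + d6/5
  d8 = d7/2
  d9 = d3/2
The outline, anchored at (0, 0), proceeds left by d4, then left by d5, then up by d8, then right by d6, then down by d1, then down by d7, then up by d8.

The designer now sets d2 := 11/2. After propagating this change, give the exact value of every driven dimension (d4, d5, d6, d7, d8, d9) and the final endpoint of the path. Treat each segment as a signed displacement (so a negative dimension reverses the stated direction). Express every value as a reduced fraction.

d4 = 107/20
d5 = 106/5
d6 = 639/20
d7 = 5143/200
d8 = 5143/400
d9 = 17/2
endpoint = (27/5, -16/5)

Apply edit: d2 := 11/2
  d4 = d1*3 - d3/4 = 107/20
  d5 = d3*2 - d1*4 = 106/5
  d6 = d1*3 + d4 + d3 = 639/20
  d7 = d2*4 - d4/2 + d6/5 = 5143/200
  d8 = d7/2 = 5143/400
  d9 = d3/2 = 17/2
Walk from origin (0, 0):
  seg 1: left by d4 = 107/20 → (-107/20, 0)
  seg 2: left by d5 = 106/5 → (-531/20, 0)
  seg 3: up by d8 = 5143/400 → (-531/20, 5143/400)
  seg 4: right by d6 = 639/20 → (27/5, 5143/400)
  seg 5: down by d1 = 16/5 → (27/5, 3863/400)
  seg 6: down by d7 = 5143/200 → (27/5, -6423/400)
  seg 7: up by d8 = 5143/400 → (27/5, -16/5)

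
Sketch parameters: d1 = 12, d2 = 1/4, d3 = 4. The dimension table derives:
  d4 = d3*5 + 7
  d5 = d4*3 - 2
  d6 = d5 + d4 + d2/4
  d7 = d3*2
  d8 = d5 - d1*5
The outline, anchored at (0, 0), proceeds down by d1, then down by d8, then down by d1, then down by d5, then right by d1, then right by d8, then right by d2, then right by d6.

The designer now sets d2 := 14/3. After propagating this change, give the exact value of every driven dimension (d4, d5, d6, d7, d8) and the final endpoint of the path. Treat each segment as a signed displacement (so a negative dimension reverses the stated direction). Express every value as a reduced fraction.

Apply edit: d2 := 14/3
  d4 = d3*5 + 7 = 27
  d5 = d4*3 - 2 = 79
  d6 = d5 + d4 + d2/4 = 643/6
  d7 = d3*2 = 8
  d8 = d5 - d1*5 = 19
Walk from origin (0, 0):
  seg 1: down by d1 = 12 → (0, -12)
  seg 2: down by d8 = 19 → (0, -31)
  seg 3: down by d1 = 12 → (0, -43)
  seg 4: down by d5 = 79 → (0, -122)
  seg 5: right by d1 = 12 → (12, -122)
  seg 6: right by d8 = 19 → (31, -122)
  seg 7: right by d2 = 14/3 → (107/3, -122)
  seg 8: right by d6 = 643/6 → (857/6, -122)

d4 = 27
d5 = 79
d6 = 643/6
d7 = 8
d8 = 19
endpoint = (857/6, -122)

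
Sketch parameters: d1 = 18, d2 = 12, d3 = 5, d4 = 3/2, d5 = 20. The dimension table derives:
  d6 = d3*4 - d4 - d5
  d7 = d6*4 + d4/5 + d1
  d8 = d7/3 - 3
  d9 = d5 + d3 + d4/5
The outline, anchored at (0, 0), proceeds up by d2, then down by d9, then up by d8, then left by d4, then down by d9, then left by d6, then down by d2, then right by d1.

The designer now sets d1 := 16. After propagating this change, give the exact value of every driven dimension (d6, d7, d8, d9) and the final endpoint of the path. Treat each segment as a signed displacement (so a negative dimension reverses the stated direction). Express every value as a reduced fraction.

Apply edit: d1 := 16
  d6 = d3*4 - d4 - d5 = -3/2
  d7 = d6*4 + d4/5 + d1 = 103/10
  d8 = d7/3 - 3 = 13/30
  d9 = d5 + d3 + d4/5 = 253/10
Walk from origin (0, 0):
  seg 1: up by d2 = 12 → (0, 12)
  seg 2: down by d9 = 253/10 → (0, -133/10)
  seg 3: up by d8 = 13/30 → (0, -193/15)
  seg 4: left by d4 = 3/2 → (-3/2, -193/15)
  seg 5: down by d9 = 253/10 → (-3/2, -229/6)
  seg 6: left by d6 = -3/2 → (0, -229/6)
  seg 7: down by d2 = 12 → (0, -301/6)
  seg 8: right by d1 = 16 → (16, -301/6)

d6 = -3/2
d7 = 103/10
d8 = 13/30
d9 = 253/10
endpoint = (16, -301/6)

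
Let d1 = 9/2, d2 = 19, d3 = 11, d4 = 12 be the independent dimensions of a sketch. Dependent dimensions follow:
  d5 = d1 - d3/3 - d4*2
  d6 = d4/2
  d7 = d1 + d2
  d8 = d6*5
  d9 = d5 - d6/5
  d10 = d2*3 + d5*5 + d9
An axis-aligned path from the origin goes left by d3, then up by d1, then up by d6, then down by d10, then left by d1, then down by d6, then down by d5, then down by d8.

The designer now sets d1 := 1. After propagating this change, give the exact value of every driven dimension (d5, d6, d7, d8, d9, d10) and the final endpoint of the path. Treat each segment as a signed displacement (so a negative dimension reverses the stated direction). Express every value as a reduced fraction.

d5 = -80/3
d6 = 6
d7 = 20
d8 = 30
d9 = -418/15
d10 = -521/5
endpoint = (-12, 1528/15)

Apply edit: d1 := 1
  d5 = d1 - d3/3 - d4*2 = -80/3
  d6 = d4/2 = 6
  d7 = d1 + d2 = 20
  d8 = d6*5 = 30
  d9 = d5 - d6/5 = -418/15
  d10 = d2*3 + d5*5 + d9 = -521/5
Walk from origin (0, 0):
  seg 1: left by d3 = 11 → (-11, 0)
  seg 2: up by d1 = 1 → (-11, 1)
  seg 3: up by d6 = 6 → (-11, 7)
  seg 4: down by d10 = -521/5 → (-11, 556/5)
  seg 5: left by d1 = 1 → (-12, 556/5)
  seg 6: down by d6 = 6 → (-12, 526/5)
  seg 7: down by d5 = -80/3 → (-12, 1978/15)
  seg 8: down by d8 = 30 → (-12, 1528/15)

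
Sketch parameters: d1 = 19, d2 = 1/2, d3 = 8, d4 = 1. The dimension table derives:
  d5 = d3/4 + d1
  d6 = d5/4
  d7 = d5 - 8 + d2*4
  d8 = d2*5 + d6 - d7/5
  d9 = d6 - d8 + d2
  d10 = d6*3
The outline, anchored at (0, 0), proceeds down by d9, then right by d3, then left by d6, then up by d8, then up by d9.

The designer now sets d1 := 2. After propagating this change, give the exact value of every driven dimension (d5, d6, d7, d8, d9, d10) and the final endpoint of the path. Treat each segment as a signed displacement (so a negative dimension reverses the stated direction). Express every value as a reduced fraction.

d5 = 4
d6 = 1
d7 = -2
d8 = 39/10
d9 = -12/5
d10 = 3
endpoint = (7, 39/10)

Apply edit: d1 := 2
  d5 = d3/4 + d1 = 4
  d6 = d5/4 = 1
  d7 = d5 - 8 + d2*4 = -2
  d8 = d2*5 + d6 - d7/5 = 39/10
  d9 = d6 - d8 + d2 = -12/5
  d10 = d6*3 = 3
Walk from origin (0, 0):
  seg 1: down by d9 = -12/5 → (0, 12/5)
  seg 2: right by d3 = 8 → (8, 12/5)
  seg 3: left by d6 = 1 → (7, 12/5)
  seg 4: up by d8 = 39/10 → (7, 63/10)
  seg 5: up by d9 = -12/5 → (7, 39/10)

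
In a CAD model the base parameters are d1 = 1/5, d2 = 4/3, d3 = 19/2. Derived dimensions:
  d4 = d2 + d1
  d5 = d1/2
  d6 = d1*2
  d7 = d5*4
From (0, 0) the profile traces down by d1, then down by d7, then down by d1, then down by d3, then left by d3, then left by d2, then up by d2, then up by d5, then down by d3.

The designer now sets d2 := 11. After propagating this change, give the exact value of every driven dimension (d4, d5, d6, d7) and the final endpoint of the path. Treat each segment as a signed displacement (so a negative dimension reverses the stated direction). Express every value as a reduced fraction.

d4 = 56/5
d5 = 1/10
d6 = 2/5
d7 = 2/5
endpoint = (-41/2, -87/10)

Apply edit: d2 := 11
  d4 = d2 + d1 = 56/5
  d5 = d1/2 = 1/10
  d6 = d1*2 = 2/5
  d7 = d5*4 = 2/5
Walk from origin (0, 0):
  seg 1: down by d1 = 1/5 → (0, -1/5)
  seg 2: down by d7 = 2/5 → (0, -3/5)
  seg 3: down by d1 = 1/5 → (0, -4/5)
  seg 4: down by d3 = 19/2 → (0, -103/10)
  seg 5: left by d3 = 19/2 → (-19/2, -103/10)
  seg 6: left by d2 = 11 → (-41/2, -103/10)
  seg 7: up by d2 = 11 → (-41/2, 7/10)
  seg 8: up by d5 = 1/10 → (-41/2, 4/5)
  seg 9: down by d3 = 19/2 → (-41/2, -87/10)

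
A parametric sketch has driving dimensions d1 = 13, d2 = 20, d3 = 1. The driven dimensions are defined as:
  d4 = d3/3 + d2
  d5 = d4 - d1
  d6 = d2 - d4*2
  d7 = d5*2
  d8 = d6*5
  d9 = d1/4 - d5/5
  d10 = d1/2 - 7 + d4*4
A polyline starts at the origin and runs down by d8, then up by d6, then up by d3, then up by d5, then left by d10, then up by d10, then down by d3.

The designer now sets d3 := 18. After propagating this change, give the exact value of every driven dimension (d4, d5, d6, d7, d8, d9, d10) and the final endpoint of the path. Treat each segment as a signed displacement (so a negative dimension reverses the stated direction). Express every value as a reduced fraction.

Apply edit: d3 := 18
  d4 = d3/3 + d2 = 26
  d5 = d4 - d1 = 13
  d6 = d2 - d4*2 = -32
  d7 = d5*2 = 26
  d8 = d6*5 = -160
  d9 = d1/4 - d5/5 = 13/20
  d10 = d1/2 - 7 + d4*4 = 207/2
Walk from origin (0, 0):
  seg 1: down by d8 = -160 → (0, 160)
  seg 2: up by d6 = -32 → (0, 128)
  seg 3: up by d3 = 18 → (0, 146)
  seg 4: up by d5 = 13 → (0, 159)
  seg 5: left by d10 = 207/2 → (-207/2, 159)
  seg 6: up by d10 = 207/2 → (-207/2, 525/2)
  seg 7: down by d3 = 18 → (-207/2, 489/2)

d4 = 26
d5 = 13
d6 = -32
d7 = 26
d8 = -160
d9 = 13/20
d10 = 207/2
endpoint = (-207/2, 489/2)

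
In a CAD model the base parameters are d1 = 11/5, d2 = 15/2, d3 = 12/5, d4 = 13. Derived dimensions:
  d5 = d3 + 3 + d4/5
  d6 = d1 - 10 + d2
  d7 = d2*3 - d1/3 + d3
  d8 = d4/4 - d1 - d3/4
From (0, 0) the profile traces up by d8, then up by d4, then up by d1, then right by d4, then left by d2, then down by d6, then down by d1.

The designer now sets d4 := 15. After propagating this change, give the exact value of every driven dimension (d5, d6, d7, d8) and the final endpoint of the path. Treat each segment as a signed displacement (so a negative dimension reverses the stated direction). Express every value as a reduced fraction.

Apply edit: d4 := 15
  d5 = d3 + 3 + d4/5 = 42/5
  d6 = d1 - 10 + d2 = -3/10
  d7 = d2*3 - d1/3 + d3 = 145/6
  d8 = d4/4 - d1 - d3/4 = 19/20
Walk from origin (0, 0):
  seg 1: up by d8 = 19/20 → (0, 19/20)
  seg 2: up by d4 = 15 → (0, 319/20)
  seg 3: up by d1 = 11/5 → (0, 363/20)
  seg 4: right by d4 = 15 → (15, 363/20)
  seg 5: left by d2 = 15/2 → (15/2, 363/20)
  seg 6: down by d6 = -3/10 → (15/2, 369/20)
  seg 7: down by d1 = 11/5 → (15/2, 65/4)

d5 = 42/5
d6 = -3/10
d7 = 145/6
d8 = 19/20
endpoint = (15/2, 65/4)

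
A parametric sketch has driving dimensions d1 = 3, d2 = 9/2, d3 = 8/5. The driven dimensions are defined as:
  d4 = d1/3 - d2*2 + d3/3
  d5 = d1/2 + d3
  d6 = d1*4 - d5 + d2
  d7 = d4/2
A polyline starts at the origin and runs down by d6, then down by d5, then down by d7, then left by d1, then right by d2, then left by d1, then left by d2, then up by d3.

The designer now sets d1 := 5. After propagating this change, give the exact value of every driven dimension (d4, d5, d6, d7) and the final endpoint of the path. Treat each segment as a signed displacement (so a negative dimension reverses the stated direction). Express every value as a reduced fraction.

d4 = -34/5
d5 = 41/10
d6 = 102/5
d7 = -17/5
endpoint = (-10, -39/2)

Apply edit: d1 := 5
  d4 = d1/3 - d2*2 + d3/3 = -34/5
  d5 = d1/2 + d3 = 41/10
  d6 = d1*4 - d5 + d2 = 102/5
  d7 = d4/2 = -17/5
Walk from origin (0, 0):
  seg 1: down by d6 = 102/5 → (0, -102/5)
  seg 2: down by d5 = 41/10 → (0, -49/2)
  seg 3: down by d7 = -17/5 → (0, -211/10)
  seg 4: left by d1 = 5 → (-5, -211/10)
  seg 5: right by d2 = 9/2 → (-1/2, -211/10)
  seg 6: left by d1 = 5 → (-11/2, -211/10)
  seg 7: left by d2 = 9/2 → (-10, -211/10)
  seg 8: up by d3 = 8/5 → (-10, -39/2)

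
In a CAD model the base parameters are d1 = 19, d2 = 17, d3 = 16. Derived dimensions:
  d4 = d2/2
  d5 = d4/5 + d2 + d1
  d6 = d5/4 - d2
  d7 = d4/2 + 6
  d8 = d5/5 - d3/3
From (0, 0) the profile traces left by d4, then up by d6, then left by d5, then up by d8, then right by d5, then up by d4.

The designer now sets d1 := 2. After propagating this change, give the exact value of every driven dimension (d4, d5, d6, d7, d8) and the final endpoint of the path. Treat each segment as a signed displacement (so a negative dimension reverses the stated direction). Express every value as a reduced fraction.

Apply edit: d1 := 2
  d4 = d2/2 = 17/2
  d5 = d4/5 + d2 + d1 = 207/10
  d6 = d5/4 - d2 = -473/40
  d7 = d4/2 + 6 = 41/4
  d8 = d5/5 - d3/3 = -179/150
Walk from origin (0, 0):
  seg 1: left by d4 = 17/2 → (-17/2, 0)
  seg 2: up by d6 = -473/40 → (-17/2, -473/40)
  seg 3: left by d5 = 207/10 → (-146/5, -473/40)
  seg 4: up by d8 = -179/150 → (-146/5, -7811/600)
  seg 5: right by d5 = 207/10 → (-17/2, -7811/600)
  seg 6: up by d4 = 17/2 → (-17/2, -2711/600)

d4 = 17/2
d5 = 207/10
d6 = -473/40
d7 = 41/4
d8 = -179/150
endpoint = (-17/2, -2711/600)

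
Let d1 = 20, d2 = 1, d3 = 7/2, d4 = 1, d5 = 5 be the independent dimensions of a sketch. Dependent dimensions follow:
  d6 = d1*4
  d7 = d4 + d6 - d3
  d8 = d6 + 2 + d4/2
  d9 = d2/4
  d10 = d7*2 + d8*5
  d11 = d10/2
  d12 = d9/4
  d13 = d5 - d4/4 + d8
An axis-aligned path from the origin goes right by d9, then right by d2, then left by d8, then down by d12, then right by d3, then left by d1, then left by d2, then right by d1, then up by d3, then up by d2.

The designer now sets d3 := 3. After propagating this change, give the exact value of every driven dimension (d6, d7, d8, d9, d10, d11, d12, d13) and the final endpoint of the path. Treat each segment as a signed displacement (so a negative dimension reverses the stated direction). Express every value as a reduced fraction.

d6 = 80
d7 = 78
d8 = 165/2
d9 = 1/4
d10 = 1137/2
d11 = 1137/4
d12 = 1/16
d13 = 349/4
endpoint = (-317/4, 63/16)

Apply edit: d3 := 3
  d6 = d1*4 = 80
  d7 = d4 + d6 - d3 = 78
  d8 = d6 + 2 + d4/2 = 165/2
  d9 = d2/4 = 1/4
  d10 = d7*2 + d8*5 = 1137/2
  d11 = d10/2 = 1137/4
  d12 = d9/4 = 1/16
  d13 = d5 - d4/4 + d8 = 349/4
Walk from origin (0, 0):
  seg 1: right by d9 = 1/4 → (1/4, 0)
  seg 2: right by d2 = 1 → (5/4, 0)
  seg 3: left by d8 = 165/2 → (-325/4, 0)
  seg 4: down by d12 = 1/16 → (-325/4, -1/16)
  seg 5: right by d3 = 3 → (-313/4, -1/16)
  seg 6: left by d1 = 20 → (-393/4, -1/16)
  seg 7: left by d2 = 1 → (-397/4, -1/16)
  seg 8: right by d1 = 20 → (-317/4, -1/16)
  seg 9: up by d3 = 3 → (-317/4, 47/16)
  seg 10: up by d2 = 1 → (-317/4, 63/16)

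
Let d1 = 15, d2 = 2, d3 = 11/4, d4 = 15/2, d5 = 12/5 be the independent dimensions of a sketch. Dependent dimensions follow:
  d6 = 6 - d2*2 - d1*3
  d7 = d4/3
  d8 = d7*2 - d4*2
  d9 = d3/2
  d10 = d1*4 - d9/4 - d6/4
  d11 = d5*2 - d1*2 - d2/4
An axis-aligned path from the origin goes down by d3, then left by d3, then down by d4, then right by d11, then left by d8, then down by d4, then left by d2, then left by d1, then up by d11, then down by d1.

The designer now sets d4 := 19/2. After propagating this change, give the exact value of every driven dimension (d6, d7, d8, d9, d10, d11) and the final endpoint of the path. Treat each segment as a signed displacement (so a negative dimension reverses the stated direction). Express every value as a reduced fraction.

d6 = -43
d7 = 19/6
d8 = -38/3
d9 = 11/8
d10 = 2253/32
d11 = -257/10
endpoint = (-1967/60, -1249/20)

Apply edit: d4 := 19/2
  d6 = 6 - d2*2 - d1*3 = -43
  d7 = d4/3 = 19/6
  d8 = d7*2 - d4*2 = -38/3
  d9 = d3/2 = 11/8
  d10 = d1*4 - d9/4 - d6/4 = 2253/32
  d11 = d5*2 - d1*2 - d2/4 = -257/10
Walk from origin (0, 0):
  seg 1: down by d3 = 11/4 → (0, -11/4)
  seg 2: left by d3 = 11/4 → (-11/4, -11/4)
  seg 3: down by d4 = 19/2 → (-11/4, -49/4)
  seg 4: right by d11 = -257/10 → (-569/20, -49/4)
  seg 5: left by d8 = -38/3 → (-947/60, -49/4)
  seg 6: down by d4 = 19/2 → (-947/60, -87/4)
  seg 7: left by d2 = 2 → (-1067/60, -87/4)
  seg 8: left by d1 = 15 → (-1967/60, -87/4)
  seg 9: up by d11 = -257/10 → (-1967/60, -949/20)
  seg 10: down by d1 = 15 → (-1967/60, -1249/20)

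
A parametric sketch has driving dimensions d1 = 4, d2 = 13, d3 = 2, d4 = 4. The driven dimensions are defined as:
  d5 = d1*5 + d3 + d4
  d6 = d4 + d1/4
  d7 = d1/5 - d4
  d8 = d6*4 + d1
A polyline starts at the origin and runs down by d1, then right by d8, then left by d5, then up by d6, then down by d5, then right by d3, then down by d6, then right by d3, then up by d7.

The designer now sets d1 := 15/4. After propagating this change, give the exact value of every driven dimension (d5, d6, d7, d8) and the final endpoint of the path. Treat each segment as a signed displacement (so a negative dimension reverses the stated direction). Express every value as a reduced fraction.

d5 = 99/4
d6 = 79/16
d7 = -13/4
d8 = 47/2
endpoint = (11/4, -127/4)

Apply edit: d1 := 15/4
  d5 = d1*5 + d3 + d4 = 99/4
  d6 = d4 + d1/4 = 79/16
  d7 = d1/5 - d4 = -13/4
  d8 = d6*4 + d1 = 47/2
Walk from origin (0, 0):
  seg 1: down by d1 = 15/4 → (0, -15/4)
  seg 2: right by d8 = 47/2 → (47/2, -15/4)
  seg 3: left by d5 = 99/4 → (-5/4, -15/4)
  seg 4: up by d6 = 79/16 → (-5/4, 19/16)
  seg 5: down by d5 = 99/4 → (-5/4, -377/16)
  seg 6: right by d3 = 2 → (3/4, -377/16)
  seg 7: down by d6 = 79/16 → (3/4, -57/2)
  seg 8: right by d3 = 2 → (11/4, -57/2)
  seg 9: up by d7 = -13/4 → (11/4, -127/4)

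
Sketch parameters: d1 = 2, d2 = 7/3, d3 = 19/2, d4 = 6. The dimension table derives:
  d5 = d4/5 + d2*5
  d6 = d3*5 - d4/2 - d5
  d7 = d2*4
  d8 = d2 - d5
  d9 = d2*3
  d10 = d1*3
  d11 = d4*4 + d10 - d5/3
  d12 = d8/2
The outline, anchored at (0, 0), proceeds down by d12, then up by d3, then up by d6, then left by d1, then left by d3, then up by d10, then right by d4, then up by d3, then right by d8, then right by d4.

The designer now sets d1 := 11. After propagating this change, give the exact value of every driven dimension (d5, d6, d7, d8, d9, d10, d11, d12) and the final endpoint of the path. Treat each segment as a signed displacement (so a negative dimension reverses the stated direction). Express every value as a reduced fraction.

Apply edit: d1 := 11
  d5 = d4/5 + d2*5 = 193/15
  d6 = d3*5 - d4/2 - d5 = 949/30
  d7 = d2*4 = 28/3
  d8 = d2 - d5 = -158/15
  d9 = d2*3 = 7
  d10 = d1*3 = 33
  d11 = d4*4 + d10 - d5/3 = 2372/45
  d12 = d8/2 = -79/15
Walk from origin (0, 0):
  seg 1: down by d12 = -79/15 → (0, 79/15)
  seg 2: up by d3 = 19/2 → (0, 443/30)
  seg 3: up by d6 = 949/30 → (0, 232/5)
  seg 4: left by d1 = 11 → (-11, 232/5)
  seg 5: left by d3 = 19/2 → (-41/2, 232/5)
  seg 6: up by d10 = 33 → (-41/2, 397/5)
  seg 7: right by d4 = 6 → (-29/2, 397/5)
  seg 8: up by d3 = 19/2 → (-29/2, 889/10)
  seg 9: right by d8 = -158/15 → (-751/30, 889/10)
  seg 10: right by d4 = 6 → (-571/30, 889/10)

d5 = 193/15
d6 = 949/30
d7 = 28/3
d8 = -158/15
d9 = 7
d10 = 33
d11 = 2372/45
d12 = -79/15
endpoint = (-571/30, 889/10)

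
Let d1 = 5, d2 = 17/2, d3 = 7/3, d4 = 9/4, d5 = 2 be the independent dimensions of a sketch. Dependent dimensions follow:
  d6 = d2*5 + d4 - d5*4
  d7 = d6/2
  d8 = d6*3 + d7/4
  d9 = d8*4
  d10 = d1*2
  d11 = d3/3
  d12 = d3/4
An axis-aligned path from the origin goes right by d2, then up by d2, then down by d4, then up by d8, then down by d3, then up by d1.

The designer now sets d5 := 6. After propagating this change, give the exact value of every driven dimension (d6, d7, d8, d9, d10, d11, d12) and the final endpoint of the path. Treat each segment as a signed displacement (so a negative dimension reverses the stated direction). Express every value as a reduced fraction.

d6 = 83/4
d7 = 83/8
d8 = 2075/32
d9 = 2075/8
d10 = 10
d11 = 7/9
d12 = 7/12
endpoint = (17/2, 7081/96)

Apply edit: d5 := 6
  d6 = d2*5 + d4 - d5*4 = 83/4
  d7 = d6/2 = 83/8
  d8 = d6*3 + d7/4 = 2075/32
  d9 = d8*4 = 2075/8
  d10 = d1*2 = 10
  d11 = d3/3 = 7/9
  d12 = d3/4 = 7/12
Walk from origin (0, 0):
  seg 1: right by d2 = 17/2 → (17/2, 0)
  seg 2: up by d2 = 17/2 → (17/2, 17/2)
  seg 3: down by d4 = 9/4 → (17/2, 25/4)
  seg 4: up by d8 = 2075/32 → (17/2, 2275/32)
  seg 5: down by d3 = 7/3 → (17/2, 6601/96)
  seg 6: up by d1 = 5 → (17/2, 7081/96)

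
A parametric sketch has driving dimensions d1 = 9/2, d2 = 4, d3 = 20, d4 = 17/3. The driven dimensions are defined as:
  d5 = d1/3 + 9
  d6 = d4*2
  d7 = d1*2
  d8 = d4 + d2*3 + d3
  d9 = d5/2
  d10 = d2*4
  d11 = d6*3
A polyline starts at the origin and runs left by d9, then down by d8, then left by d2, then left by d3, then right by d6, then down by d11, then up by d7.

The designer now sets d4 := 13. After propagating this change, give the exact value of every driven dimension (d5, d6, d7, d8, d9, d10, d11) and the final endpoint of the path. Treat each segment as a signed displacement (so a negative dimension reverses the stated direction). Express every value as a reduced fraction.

d5 = 21/2
d6 = 26
d7 = 9
d8 = 45
d9 = 21/4
d10 = 16
d11 = 78
endpoint = (-13/4, -114)

Apply edit: d4 := 13
  d5 = d1/3 + 9 = 21/2
  d6 = d4*2 = 26
  d7 = d1*2 = 9
  d8 = d4 + d2*3 + d3 = 45
  d9 = d5/2 = 21/4
  d10 = d2*4 = 16
  d11 = d6*3 = 78
Walk from origin (0, 0):
  seg 1: left by d9 = 21/4 → (-21/4, 0)
  seg 2: down by d8 = 45 → (-21/4, -45)
  seg 3: left by d2 = 4 → (-37/4, -45)
  seg 4: left by d3 = 20 → (-117/4, -45)
  seg 5: right by d6 = 26 → (-13/4, -45)
  seg 6: down by d11 = 78 → (-13/4, -123)
  seg 7: up by d7 = 9 → (-13/4, -114)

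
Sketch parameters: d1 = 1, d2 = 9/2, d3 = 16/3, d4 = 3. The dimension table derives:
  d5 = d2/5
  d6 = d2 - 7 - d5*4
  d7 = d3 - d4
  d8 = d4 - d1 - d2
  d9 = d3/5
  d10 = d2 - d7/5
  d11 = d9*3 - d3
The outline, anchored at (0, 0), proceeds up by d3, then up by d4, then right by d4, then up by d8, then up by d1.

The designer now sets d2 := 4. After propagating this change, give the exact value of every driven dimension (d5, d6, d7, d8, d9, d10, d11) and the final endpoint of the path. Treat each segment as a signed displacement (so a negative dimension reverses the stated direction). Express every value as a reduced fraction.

Apply edit: d2 := 4
  d5 = d2/5 = 4/5
  d6 = d2 - 7 - d5*4 = -31/5
  d7 = d3 - d4 = 7/3
  d8 = d4 - d1 - d2 = -2
  d9 = d3/5 = 16/15
  d10 = d2 - d7/5 = 53/15
  d11 = d9*3 - d3 = -32/15
Walk from origin (0, 0):
  seg 1: up by d3 = 16/3 → (0, 16/3)
  seg 2: up by d4 = 3 → (0, 25/3)
  seg 3: right by d4 = 3 → (3, 25/3)
  seg 4: up by d8 = -2 → (3, 19/3)
  seg 5: up by d1 = 1 → (3, 22/3)

d5 = 4/5
d6 = -31/5
d7 = 7/3
d8 = -2
d9 = 16/15
d10 = 53/15
d11 = -32/15
endpoint = (3, 22/3)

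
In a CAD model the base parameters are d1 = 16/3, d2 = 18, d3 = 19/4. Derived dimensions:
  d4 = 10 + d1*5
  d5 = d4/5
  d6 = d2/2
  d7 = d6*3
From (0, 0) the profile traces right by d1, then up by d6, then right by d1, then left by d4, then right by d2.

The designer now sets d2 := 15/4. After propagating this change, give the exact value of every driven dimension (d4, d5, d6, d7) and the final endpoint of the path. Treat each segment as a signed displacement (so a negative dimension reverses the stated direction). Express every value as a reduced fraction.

d4 = 110/3
d5 = 22/3
d6 = 15/8
d7 = 45/8
endpoint = (-89/4, 15/8)

Apply edit: d2 := 15/4
  d4 = 10 + d1*5 = 110/3
  d5 = d4/5 = 22/3
  d6 = d2/2 = 15/8
  d7 = d6*3 = 45/8
Walk from origin (0, 0):
  seg 1: right by d1 = 16/3 → (16/3, 0)
  seg 2: up by d6 = 15/8 → (16/3, 15/8)
  seg 3: right by d1 = 16/3 → (32/3, 15/8)
  seg 4: left by d4 = 110/3 → (-26, 15/8)
  seg 5: right by d2 = 15/4 → (-89/4, 15/8)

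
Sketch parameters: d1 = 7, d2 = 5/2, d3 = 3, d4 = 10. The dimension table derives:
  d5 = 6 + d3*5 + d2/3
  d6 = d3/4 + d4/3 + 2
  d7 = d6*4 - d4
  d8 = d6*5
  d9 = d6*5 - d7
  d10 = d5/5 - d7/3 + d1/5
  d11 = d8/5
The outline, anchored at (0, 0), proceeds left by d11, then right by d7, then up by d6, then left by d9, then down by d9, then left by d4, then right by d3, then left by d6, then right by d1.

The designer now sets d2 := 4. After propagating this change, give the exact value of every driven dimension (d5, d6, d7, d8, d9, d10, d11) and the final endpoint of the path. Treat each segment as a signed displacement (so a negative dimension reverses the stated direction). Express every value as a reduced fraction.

Apply edit: d2 := 4
  d5 = 6 + d3*5 + d2/3 = 67/3
  d6 = d3/4 + d4/3 + 2 = 73/12
  d7 = d6*4 - d4 = 43/3
  d8 = d6*5 = 365/12
  d9 = d6*5 - d7 = 193/12
  d10 = d5/5 - d7/3 + d1/5 = 49/45
  d11 = d8/5 = 73/12
Walk from origin (0, 0):
  seg 1: left by d11 = 73/12 → (-73/12, 0)
  seg 2: right by d7 = 43/3 → (33/4, 0)
  seg 3: up by d6 = 73/12 → (33/4, 73/12)
  seg 4: left by d9 = 193/12 → (-47/6, 73/12)
  seg 5: down by d9 = 193/12 → (-47/6, -10)
  seg 6: left by d4 = 10 → (-107/6, -10)
  seg 7: right by d3 = 3 → (-89/6, -10)
  seg 8: left by d6 = 73/12 → (-251/12, -10)
  seg 9: right by d1 = 7 → (-167/12, -10)

d5 = 67/3
d6 = 73/12
d7 = 43/3
d8 = 365/12
d9 = 193/12
d10 = 49/45
d11 = 73/12
endpoint = (-167/12, -10)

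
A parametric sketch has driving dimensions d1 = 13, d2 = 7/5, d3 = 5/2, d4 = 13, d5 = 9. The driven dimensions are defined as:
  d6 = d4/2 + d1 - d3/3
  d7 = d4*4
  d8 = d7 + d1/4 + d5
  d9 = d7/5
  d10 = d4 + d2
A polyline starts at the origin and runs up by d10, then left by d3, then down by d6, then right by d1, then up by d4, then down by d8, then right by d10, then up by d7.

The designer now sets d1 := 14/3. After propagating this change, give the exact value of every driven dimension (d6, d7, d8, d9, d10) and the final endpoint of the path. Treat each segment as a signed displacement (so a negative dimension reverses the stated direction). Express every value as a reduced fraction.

d6 = 31/3
d7 = 52
d8 = 373/6
d9 = 52/5
d10 = 72/5
endpoint = (497/30, 69/10)

Apply edit: d1 := 14/3
  d6 = d4/2 + d1 - d3/3 = 31/3
  d7 = d4*4 = 52
  d8 = d7 + d1/4 + d5 = 373/6
  d9 = d7/5 = 52/5
  d10 = d4 + d2 = 72/5
Walk from origin (0, 0):
  seg 1: up by d10 = 72/5 → (0, 72/5)
  seg 2: left by d3 = 5/2 → (-5/2, 72/5)
  seg 3: down by d6 = 31/3 → (-5/2, 61/15)
  seg 4: right by d1 = 14/3 → (13/6, 61/15)
  seg 5: up by d4 = 13 → (13/6, 256/15)
  seg 6: down by d8 = 373/6 → (13/6, -451/10)
  seg 7: right by d10 = 72/5 → (497/30, -451/10)
  seg 8: up by d7 = 52 → (497/30, 69/10)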